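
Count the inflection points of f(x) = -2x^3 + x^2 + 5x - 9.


Inflection points occur where f''(x) = 0 and concavity changes.
f(x) = -2x^3 + x^2 + 5x - 9
f'(x) = -6x^2 + 2x + 5
f''(x) = -12x + 2
Set f''(x) = 0:
-12x + 2 = 0
x = -2 / (-12) = 1/6
Since f''(x) is linear (degree 1), it changes sign at this point.
Therefore there is exactly 1 inflection point.

1


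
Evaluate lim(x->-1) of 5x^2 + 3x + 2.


Since polynomials are continuous, we use direct substitution.
lim(x->-1) of 5x^2 + 3x + 2
= 5 * (-1)^2 + 3 * (-1) + 2
= 5 - 3 + 2
= 4

4


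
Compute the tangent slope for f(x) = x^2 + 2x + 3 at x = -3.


The slope of the tangent line equals f'(x) at the point.
f(x) = x^2 + 2x + 3
f'(x) = 2x + 2
At x = -3:
f'(-3) = 2 * (-3) + 2
= -6 + 2
= -4

-4


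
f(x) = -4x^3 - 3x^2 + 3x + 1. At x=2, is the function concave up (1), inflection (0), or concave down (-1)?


Concavity is determined by the sign of f''(x).
f(x) = -4x^3 - 3x^2 + 3x + 1
f'(x) = -12x^2 - 6x + 3
f''(x) = -24x - 6
f''(2) = -24 * 2 - 6
= -48 - 6
= -54
Since f''(2) < 0, the function is concave down (-1)

-1


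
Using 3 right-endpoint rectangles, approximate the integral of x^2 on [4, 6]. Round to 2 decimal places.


Right Riemann sum uses right endpoints of each subinterval.
Interval: [4, 6], n = 3
dx = (6 - 4) / 3 = 2/3
Right endpoints: [14/3, 16/3, 6]
f values: [196/9, 256/9, 36]
Sum = dx * (sum of f values)
= 2/3 * 776/9
= 1552/27 ≈ 57.48

57.48


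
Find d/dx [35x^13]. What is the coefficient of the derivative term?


We apply the power rule: d/dx [ax^n] = a*n * x^(n-1)
d/dx [35x^13]
= 35 * 13 * x^(13-1)
= 455x^12
The coefficient is 455

455


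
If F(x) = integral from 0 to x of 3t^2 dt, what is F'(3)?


By the Fundamental Theorem of Calculus (Part 1):
If F(x) = integral from 0 to x of f(t) dt, then F'(x) = f(x)
Here f(t) = 3t^2
So F'(x) = 3x^2
Evaluate at x = 3:
F'(3) = 3 * 3^2
= 3 * 9
= 27

27


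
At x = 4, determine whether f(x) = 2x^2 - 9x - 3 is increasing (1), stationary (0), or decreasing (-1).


Compute f'(x) to determine behavior:
f'(x) = 4x - 9
f'(4) = 4 * 4 - 9
= 16 - 9
= 7
Since f'(4) > 0, the function is increasing (1)

1


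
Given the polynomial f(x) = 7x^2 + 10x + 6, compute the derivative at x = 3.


Differentiate term by term using power and sum rules:
f(x) = 7x^2 + 10x + 6
f'(x) = 14x + 10
Substitute x = 3:
f'(3) = 14 * 3 + 10
= 42 + 10
= 52

52


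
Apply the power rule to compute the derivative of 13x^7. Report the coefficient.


We apply the power rule: d/dx [ax^n] = a*n * x^(n-1)
d/dx [13x^7]
= 13 * 7 * x^(7-1)
= 91x^6
The coefficient is 91

91


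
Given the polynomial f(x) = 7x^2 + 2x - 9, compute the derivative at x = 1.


Differentiate term by term using power and sum rules:
f(x) = 7x^2 + 2x - 9
f'(x) = 14x + 2
Substitute x = 1:
f'(1) = 14 * 1 + 2
= 14 + 2
= 16

16


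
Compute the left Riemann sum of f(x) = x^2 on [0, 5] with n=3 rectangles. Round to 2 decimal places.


Left Riemann sum uses left endpoints of each subinterval.
Interval: [0, 5], n = 3
dx = (5 - 0) / 3 = 5/3
Left endpoints: [0, 5/3, 10/3]
f values: [0, 25/9, 100/9]
Sum = dx * (sum of f values)
= 5/3 * 125/9
= 625/27 ≈ 23.15

23.15


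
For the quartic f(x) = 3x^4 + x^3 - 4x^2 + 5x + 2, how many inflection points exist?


Inflection points occur where f''(x) = 0 and concavity changes.
f(x) = 3x^4 + x^3 - 4x^2 + 5x + 2
f'(x) = 12x^3 + 3x^2 - 8x + 5
f''(x) = 36x^2 + 6x - 8
This is a quadratic in x. Use the discriminant to count real roots.
Discriminant = (6)^2 - 4 * 36 * (-8)
= 36 - (-1152)
= 1188
Since discriminant > 0, f''(x) = 0 has 2 distinct real solutions.
A quadratic with two distinct real roots changes sign at each root, so concavity changes at both.
Number of inflection points: 2

2


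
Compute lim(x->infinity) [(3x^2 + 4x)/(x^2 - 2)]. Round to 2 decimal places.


For limits at infinity with equal-degree polynomials,
we compare leading coefficients.
Numerator leading term: 3x^2
Denominator leading term: x^2
Divide both by x^2:
lim = (3 + 4/x) / (1 - 2/x^2)
As x -> infinity, the 1/x and 1/x^2 terms vanish:
= 3/1 = 3 = 3.00

3.00


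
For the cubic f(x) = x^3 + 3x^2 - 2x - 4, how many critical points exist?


Find where f'(x) = 0:
f(x) = x^3 + 3x^2 - 2x - 4
f'(x) = 3x^2 + 6x - 2
This is a quadratic in x. Use the discriminant to count real roots.
Discriminant = (6)^2 - 4 * 3 * (-2)
= 36 - (-24)
= 60
Since discriminant > 0, f'(x) = 0 has 2 real solutions.
Number of critical points: 2

2


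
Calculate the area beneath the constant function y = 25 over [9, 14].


The area under a constant function y = 25 is a rectangle.
Width = 14 - 9 = 5
Height = 25
Area = width * height
= 5 * 25
= 125

125


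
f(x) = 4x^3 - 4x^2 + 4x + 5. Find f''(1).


First derivative:
f'(x) = 12x^2 - 8x + 4
Second derivative:
f''(x) = 24x - 8
Substitute x = 1:
f''(1) = 24 * 1 - 8
= 24 - 8
= 16

16


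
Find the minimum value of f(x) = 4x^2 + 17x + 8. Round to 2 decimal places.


For a quadratic f(x) = ax^2 + bx + c with a > 0, the minimum is at the vertex.
Vertex x-coordinate: x = -b/(2a)
x = -(17) / (2 * 4)
x = -17/8
Substitute back to find the minimum value:
f(-17/8) = 4 * (-17/8)^2 + 17 * (-17/8) + 8
= 289/16 - 289/8 + 8
= -161/16 ≈ -10.06

-10.06


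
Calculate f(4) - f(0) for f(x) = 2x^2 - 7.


Net change = f(b) - f(a)
f(x) = 2x^2 - 7
Compute f(4):
f(4) = 2 * 4^2 + 0 * 4 - 7
= 32 + 0 - 7
= 25
Compute f(0):
f(0) = 2 * 0^2 + 0 * 0 - 7
= 0 + 0 - 7
= -7
Net change = 25 - (-7) = 32

32


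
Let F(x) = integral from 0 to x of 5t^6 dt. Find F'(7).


By the Fundamental Theorem of Calculus (Part 1):
If F(x) = integral from 0 to x of f(t) dt, then F'(x) = f(x)
Here f(t) = 5t^6
So F'(x) = 5x^6
Evaluate at x = 7:
F'(7) = 5 * 7^6
= 5 * 117649
= 588245

588245


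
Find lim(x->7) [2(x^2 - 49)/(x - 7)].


Direct substitution gives 0/0, so we factor the numerator.
Factor: 2(x^2 - 49) = 2 * (x - 7)(x + 7)
Cancel the common factor (x - 7):
2(x^2 - 49)/(x - 7) = 2 * (x + 7)
Now substitute x = 7:
= 2 * (7 + 7) = 28

28


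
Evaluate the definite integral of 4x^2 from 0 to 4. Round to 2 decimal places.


Find the antiderivative of 4x^2:
F(x) = 4/3 * x^3
Apply the Fundamental Theorem of Calculus:
F(4) - F(0)
= 4/3 * 4^3 - 4/3 * 0^3
= 4/3 * (64 - 0)
= 4/3 * 64
= 256/3 ≈ 85.33

85.33


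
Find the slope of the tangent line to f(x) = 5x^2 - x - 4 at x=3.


The slope of the tangent line equals f'(x) at the point.
f(x) = 5x^2 - x - 4
f'(x) = 10x - 1
At x = 3:
f'(3) = 10 * 3 - 1
= 30 - 1
= 29

29


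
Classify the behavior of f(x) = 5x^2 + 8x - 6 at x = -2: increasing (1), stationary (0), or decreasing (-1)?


Compute f'(x) to determine behavior:
f'(x) = 10x + 8
f'(-2) = 10 * (-2) + 8
= -20 + 8
= -12
Since f'(-2) < 0, the function is decreasing (-1)

-1


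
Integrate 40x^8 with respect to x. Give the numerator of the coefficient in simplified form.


Apply the power rule for integration:
integral of ax^n dx = a/(n+1) * x^(n+1) + C
integral of 40x^8 dx
= 40/9 * x^9 + C
The coefficient in lowest terms is 40/9, and its numerator is 40

40


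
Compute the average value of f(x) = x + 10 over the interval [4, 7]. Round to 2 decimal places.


Average value = 1/(b-a) * integral from a to b of f(x) dx
First compute the integral of x + 10:
F(x) = (1/2)x^2 + 10x
F(7) = 1/2 * 49 + 10 * 7 = 189/2
F(4) = 1/2 * 16 + 10 * 4 = 48
Integral = 189/2 - 48 = 93/2
Average = (93/2) / (7 - 4) = (93/2) / 3
= 31/2 = 15.50

15.50


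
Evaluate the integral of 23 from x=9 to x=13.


The integral of a constant k over [a, b] equals k * (b - a).
integral from 9 to 13 of 23 dx
= 23 * (13 - 9)
= 23 * 4
= 92

92


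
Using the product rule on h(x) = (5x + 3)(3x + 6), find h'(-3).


Let u(x) = 5x + 3 and v(x) = 3x + 6
u'(x) = 5
v'(x) = 3
Product rule: h'(x) = u'(x)*v(x) + u(x)*v'(x)
= 5 * (3x + 6) + (5x + 3) * 3
At x = -3:
u(-3) = 5 * (-3) + 3 = -12
v(-3) = 3 * (-3) + 6 = -3
h'(-3) = 5 * (-3) + (-12) * 3
= -15 - 36
= -51

-51


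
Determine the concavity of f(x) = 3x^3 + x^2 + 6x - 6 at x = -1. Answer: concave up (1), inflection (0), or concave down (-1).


Concavity is determined by the sign of f''(x).
f(x) = 3x^3 + x^2 + 6x - 6
f'(x) = 9x^2 + 2x + 6
f''(x) = 18x + 2
f''(-1) = 18 * (-1) + 2
= -18 + 2
= -16
Since f''(-1) < 0, the function is concave down (-1)

-1


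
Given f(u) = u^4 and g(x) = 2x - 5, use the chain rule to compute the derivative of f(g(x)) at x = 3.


Using the chain rule: (f(g(x)))' = f'(g(x)) * g'(x)
First, find g(3):
g(3) = 2 * 3 - 5 = 1
Next, f'(u) = 4u^3
And g'(x) = 2
So f'(g(3)) * g'(3)
= 4 * 1^3 * 2
= 4 * 1 * 2
= 8

8


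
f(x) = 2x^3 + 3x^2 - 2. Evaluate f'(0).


Differentiate f(x) = 2x^3 + 3x^2 - 2 term by term:
f'(x) = 6x^2 + 6x
Substitute x = 0:
f'(0) = 6 * 0^2 + 6 * 0 + 0
= 0 + 0 + 0
= 0

0


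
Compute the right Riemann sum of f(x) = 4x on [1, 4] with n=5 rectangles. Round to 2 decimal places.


Right Riemann sum uses right endpoints of each subinterval.
Interval: [1, 4], n = 5
dx = (4 - 1) / 5 = 3/5
Right endpoints: [8/5, 11/5, 14/5, 17/5, 4]
f values: [32/5, 44/5, 56/5, 68/5, 16]
Sum = dx * (sum of f values)
= 3/5 * 56
= 168/5 = 33.60

33.60


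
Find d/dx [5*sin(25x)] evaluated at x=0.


Apply the chain rule to differentiate 5*sin(25x):
d/dx [5*sin(25x)]
= 5 * cos(25x) * d/dx(25x)
= 5 * 25 * cos(25x)
= 125 * cos(25x)
Evaluate at x = 0:
= 125 * cos(0)
= 125 * 1
= 125

125


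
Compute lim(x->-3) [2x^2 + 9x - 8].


Since polynomials are continuous, we use direct substitution.
lim(x->-3) of 2x^2 + 9x - 8
= 2 * (-3)^2 + 9 * (-3) - 8
= 18 - 27 - 8
= -17

-17


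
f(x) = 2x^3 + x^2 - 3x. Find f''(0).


First derivative:
f'(x) = 6x^2 + 2x - 3
Second derivative:
f''(x) = 12x + 2
Substitute x = 0:
f''(0) = 12 * 0 + 2
= 0 + 2
= 2

2


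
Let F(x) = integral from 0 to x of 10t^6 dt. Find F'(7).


By the Fundamental Theorem of Calculus (Part 1):
If F(x) = integral from 0 to x of f(t) dt, then F'(x) = f(x)
Here f(t) = 10t^6
So F'(x) = 10x^6
Evaluate at x = 7:
F'(7) = 10 * 7^6
= 10 * 117649
= 1176490

1176490


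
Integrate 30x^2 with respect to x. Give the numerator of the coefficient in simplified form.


Apply the power rule for integration:
integral of ax^n dx = a/(n+1) * x^(n+1) + C
integral of 30x^2 dx
= 30/3 * x^3 + C
= 10 * x^3 + C
The coefficient in lowest terms is 10 = 10/1, so its numerator is 10

10


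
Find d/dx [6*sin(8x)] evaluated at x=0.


Apply the chain rule to differentiate 6*sin(8x):
d/dx [6*sin(8x)]
= 6 * cos(8x) * d/dx(8x)
= 6 * 8 * cos(8x)
= 48 * cos(8x)
Evaluate at x = 0:
= 48 * cos(0)
= 48 * 1
= 48

48


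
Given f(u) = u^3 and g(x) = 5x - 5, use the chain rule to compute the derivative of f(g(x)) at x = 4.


Using the chain rule: (f(g(x)))' = f'(g(x)) * g'(x)
First, find g(4):
g(4) = 5 * 4 - 5 = 15
Next, f'(u) = 3u^2
And g'(x) = 5
So f'(g(4)) * g'(4)
= 3 * 15^2 * 5
= 3 * 225 * 5
= 3375

3375


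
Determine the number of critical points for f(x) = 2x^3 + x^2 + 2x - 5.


Find where f'(x) = 0:
f(x) = 2x^3 + x^2 + 2x - 5
f'(x) = 6x^2 + 2x + 2
This is a quadratic in x. Use the discriminant to count real roots.
Discriminant = (2)^2 - 4 * 6 * 2
= 4 - 48
= -44
Since discriminant < 0, f'(x) = 0 has no real solutions.
Number of critical points: 0

0


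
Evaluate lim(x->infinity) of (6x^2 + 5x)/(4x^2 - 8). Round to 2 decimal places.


For limits at infinity with equal-degree polynomials,
we compare leading coefficients.
Numerator leading term: 6x^2
Denominator leading term: 4x^2
Divide both by x^2:
lim = (6 + 5/x) / (4 - 8/x^2)
As x -> infinity, the 1/x and 1/x^2 terms vanish:
= 6/4 = 3/2 = 1.50

1.50


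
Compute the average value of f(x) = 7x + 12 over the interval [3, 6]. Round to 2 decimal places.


Average value = 1/(b-a) * integral from a to b of f(x) dx
First compute the integral of 7x + 12:
F(x) = (7/2)x^2 + 12x
F(6) = 7/2 * 36 + 12 * 6 = 198
F(3) = 7/2 * 9 + 12 * 3 = 135/2
Integral = 198 - 135/2 = 261/2
Average = (261/2) / (6 - 3) = (261/2) / 3
= 87/2 = 43.50

43.50


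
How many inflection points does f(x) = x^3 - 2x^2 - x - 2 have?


Inflection points occur where f''(x) = 0 and concavity changes.
f(x) = x^3 - 2x^2 - x - 2
f'(x) = 3x^2 - 4x - 1
f''(x) = 6x - 4
Set f''(x) = 0:
6x - 4 = 0
x = 4 / 6 = 2/3
Since f''(x) is linear (degree 1), it changes sign at this point.
Therefore there is exactly 1 inflection point.

1


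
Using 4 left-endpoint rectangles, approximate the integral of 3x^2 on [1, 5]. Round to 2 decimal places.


Left Riemann sum uses left endpoints of each subinterval.
Interval: [1, 5], n = 4
dx = (5 - 1) / 4 = 1
Left endpoints: [1, 2, 3, 4]
f values: [3, 12, 27, 48]
Sum = dx * (sum of f values)
= 1 * 90
= 90 = 90.00

90.00


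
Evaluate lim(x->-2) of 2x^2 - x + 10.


Since polynomials are continuous, we use direct substitution.
lim(x->-2) of 2x^2 - x + 10
= 2 * (-2)^2 - 1 * (-2) + 10
= 8 + 2 + 10
= 20

20


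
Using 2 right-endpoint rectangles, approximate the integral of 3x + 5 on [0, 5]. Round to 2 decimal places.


Right Riemann sum uses right endpoints of each subinterval.
Interval: [0, 5], n = 2
dx = (5 - 0) / 2 = 5/2
Right endpoints: [5/2, 5]
f values: [25/2, 20]
Sum = dx * (sum of f values)
= 5/2 * 65/2
= 325/4 = 81.25

81.25


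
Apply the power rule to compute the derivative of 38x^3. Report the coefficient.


We apply the power rule: d/dx [ax^n] = a*n * x^(n-1)
d/dx [38x^3]
= 38 * 3 * x^(3-1)
= 114x^2
The coefficient is 114

114


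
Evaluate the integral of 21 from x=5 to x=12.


The integral of a constant k over [a, b] equals k * (b - a).
integral from 5 to 12 of 21 dx
= 21 * (12 - 5)
= 21 * 7
= 147

147


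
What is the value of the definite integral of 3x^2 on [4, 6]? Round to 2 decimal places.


Find the antiderivative of 3x^2:
F(x) = 3/3 * x^3
Apply the Fundamental Theorem of Calculus:
F(6) - F(4)
= 3/3 * 6^3 - 3/3 * 4^3
= 3/3 * (216 - 64)
= 3/3 * 152
= 152 = 152.00

152.00


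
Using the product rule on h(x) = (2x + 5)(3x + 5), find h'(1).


Let u(x) = 2x + 5 and v(x) = 3x + 5
u'(x) = 2
v'(x) = 3
Product rule: h'(x) = u'(x)*v(x) + u(x)*v'(x)
= 2 * (3x + 5) + (2x + 5) * 3
At x = 1:
u(1) = 2 * 1 + 5 = 7
v(1) = 3 * 1 + 5 = 8
h'(1) = 2 * 8 + 7 * 3
= 16 + 21
= 37

37


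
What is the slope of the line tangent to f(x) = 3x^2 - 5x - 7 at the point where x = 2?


The slope of the tangent line equals f'(x) at the point.
f(x) = 3x^2 - 5x - 7
f'(x) = 6x - 5
At x = 2:
f'(2) = 6 * 2 - 5
= 12 - 5
= 7

7


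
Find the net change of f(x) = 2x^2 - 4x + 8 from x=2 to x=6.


Net change = f(b) - f(a)
f(x) = 2x^2 - 4x + 8
Compute f(6):
f(6) = 2 * 6^2 - 4 * 6 + 8
= 72 - 24 + 8
= 56
Compute f(2):
f(2) = 2 * 2^2 - 4 * 2 + 8
= 8 - 8 + 8
= 8
Net change = 56 - 8 = 48

48


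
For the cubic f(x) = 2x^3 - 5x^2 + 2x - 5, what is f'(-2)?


Differentiate f(x) = 2x^3 - 5x^2 + 2x - 5 term by term:
f'(x) = 6x^2 - 10x + 2
Substitute x = -2:
f'(-2) = 6 * (-2)^2 - 10 * (-2) + 2
= 24 + 20 + 2
= 46

46


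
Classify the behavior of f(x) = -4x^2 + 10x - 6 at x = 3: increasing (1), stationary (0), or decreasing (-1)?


Compute f'(x) to determine behavior:
f'(x) = -8x + 10
f'(3) = -8 * 3 + 10
= -24 + 10
= -14
Since f'(3) < 0, the function is decreasing (-1)

-1


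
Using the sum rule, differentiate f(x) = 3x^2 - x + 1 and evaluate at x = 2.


Differentiate term by term using power and sum rules:
f(x) = 3x^2 - x + 1
f'(x) = 6x - 1
Substitute x = 2:
f'(2) = 6 * 2 - 1
= 12 - 1
= 11

11


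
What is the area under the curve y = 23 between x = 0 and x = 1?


The area under a constant function y = 23 is a rectangle.
Width = 1 - 0 = 1
Height = 23
Area = width * height
= 1 * 23
= 23

23


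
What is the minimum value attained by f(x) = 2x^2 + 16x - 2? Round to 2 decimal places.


For a quadratic f(x) = ax^2 + bx + c with a > 0, the minimum is at the vertex.
Vertex x-coordinate: x = -b/(2a)
x = -(16) / (2 * 2)
x = -16/4 = -4
Substitute back to find the minimum value:
f(-4) = 2 * (-4)^2 + 16 * (-4) - 2
= 32 - 64 - 2
= -34 = -34.00

-34.00


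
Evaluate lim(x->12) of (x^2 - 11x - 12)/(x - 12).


Direct substitution gives 0/0, so we factor the numerator.
Factor: (x^2 - 11x - 12) = (x - 12)(x + 1)
Cancel the common factor (x - 12):
(x^2 - 11x - 12)/(x - 12) = (x + 1)
Now substitute x = 12:
= (12) - (-1) = 13

13


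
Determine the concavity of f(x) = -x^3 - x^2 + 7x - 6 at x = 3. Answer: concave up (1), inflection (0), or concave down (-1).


Concavity is determined by the sign of f''(x).
f(x) = -x^3 - x^2 + 7x - 6
f'(x) = -3x^2 - 2x + 7
f''(x) = -6x - 2
f''(3) = -6 * 3 - 2
= -18 - 2
= -20
Since f''(3) < 0, the function is concave down (-1)

-1


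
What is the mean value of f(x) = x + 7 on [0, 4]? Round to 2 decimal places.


Average value = 1/(b-a) * integral from a to b of f(x) dx
First compute the integral of x + 7:
F(x) = (1/2)x^2 + 7x
F(4) = 1/2 * 16 + 7 * 4 = 36
F(0) = 1/2 * 0 + 7 * 0 = 0
Integral = 36 - 0 = 36
Average = 36 / (4 - 0) = 36 / 4
= 9 = 9.00

9.00


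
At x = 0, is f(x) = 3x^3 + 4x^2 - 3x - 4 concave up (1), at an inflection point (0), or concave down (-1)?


Concavity is determined by the sign of f''(x).
f(x) = 3x^3 + 4x^2 - 3x - 4
f'(x) = 9x^2 + 8x - 3
f''(x) = 18x + 8
f''(0) = 18 * 0 + 8
= 0 + 8
= 8
Since f''(0) > 0, the function is concave up (1)

1


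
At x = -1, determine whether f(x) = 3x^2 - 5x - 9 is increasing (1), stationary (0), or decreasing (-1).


Compute f'(x) to determine behavior:
f'(x) = 6x - 5
f'(-1) = 6 * (-1) - 5
= -6 - 5
= -11
Since f'(-1) < 0, the function is decreasing (-1)

-1


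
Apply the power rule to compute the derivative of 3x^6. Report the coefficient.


We apply the power rule: d/dx [ax^n] = a*n * x^(n-1)
d/dx [3x^6]
= 3 * 6 * x^(6-1)
= 18x^5
The coefficient is 18

18


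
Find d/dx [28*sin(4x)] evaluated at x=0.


Apply the chain rule to differentiate 28*sin(4x):
d/dx [28*sin(4x)]
= 28 * cos(4x) * d/dx(4x)
= 28 * 4 * cos(4x)
= 112 * cos(4x)
Evaluate at x = 0:
= 112 * cos(0)
= 112 * 1
= 112

112


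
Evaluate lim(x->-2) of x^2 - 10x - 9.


Since polynomials are continuous, we use direct substitution.
lim(x->-2) of x^2 - 10x - 9
= 1 * (-2)^2 - 10 * (-2) - 9
= 4 + 20 - 9
= 15

15


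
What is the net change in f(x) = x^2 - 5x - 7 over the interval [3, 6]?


Net change = f(b) - f(a)
f(x) = x^2 - 5x - 7
Compute f(6):
f(6) = 1 * 6^2 - 5 * 6 - 7
= 36 - 30 - 7
= -1
Compute f(3):
f(3) = 1 * 3^2 - 5 * 3 - 7
= 9 - 15 - 7
= -13
Net change = -1 - (-13) = 12

12


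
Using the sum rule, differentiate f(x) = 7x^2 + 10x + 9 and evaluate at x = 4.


Differentiate term by term using power and sum rules:
f(x) = 7x^2 + 10x + 9
f'(x) = 14x + 10
Substitute x = 4:
f'(4) = 14 * 4 + 10
= 56 + 10
= 66

66


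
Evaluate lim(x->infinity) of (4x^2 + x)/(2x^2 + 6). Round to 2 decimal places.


For limits at infinity with equal-degree polynomials,
we compare leading coefficients.
Numerator leading term: 4x^2
Denominator leading term: 2x^2
Divide both by x^2:
lim = (4 + 1/x) / (2 + 6/x^2)
As x -> infinity, the 1/x and 1/x^2 terms vanish:
= 4/2 = 2 = 2.00

2.00


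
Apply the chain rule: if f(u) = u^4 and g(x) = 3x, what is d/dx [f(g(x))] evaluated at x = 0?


Using the chain rule: (f(g(x)))' = f'(g(x)) * g'(x)
First, find g(0):
g(0) = 3 * 0 + 0 = 0
Next, f'(u) = 4u^3
And g'(x) = 3
So f'(g(0)) * g'(0)
= 4 * 0^3 * 3
= 4 * 0 * 3
= 0

0


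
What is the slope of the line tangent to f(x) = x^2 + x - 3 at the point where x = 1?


The slope of the tangent line equals f'(x) at the point.
f(x) = x^2 + x - 3
f'(x) = 2x + 1
At x = 1:
f'(1) = 2 * 1 + 1
= 2 + 1
= 3

3


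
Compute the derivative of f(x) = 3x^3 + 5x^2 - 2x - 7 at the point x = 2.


Differentiate f(x) = 3x^3 + 5x^2 - 2x - 7 term by term:
f'(x) = 9x^2 + 10x - 2
Substitute x = 2:
f'(2) = 9 * 2^2 + 10 * 2 - 2
= 36 + 20 - 2
= 54

54


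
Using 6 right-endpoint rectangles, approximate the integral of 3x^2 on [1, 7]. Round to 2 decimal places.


Right Riemann sum uses right endpoints of each subinterval.
Interval: [1, 7], n = 6
dx = (7 - 1) / 6 = 1
Right endpoints: [2, 3, 4, 5, 6, 7]
f values: [12, 27, 48, 75, 108, 147]
Sum = dx * (sum of f values)
= 1 * 417
= 417 = 417.00

417.00


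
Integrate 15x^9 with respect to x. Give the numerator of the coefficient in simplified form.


Apply the power rule for integration:
integral of ax^n dx = a/(n+1) * x^(n+1) + C
integral of 15x^9 dx
= 15/10 * x^10 + C
= 3/2 * x^10 + C
The coefficient in lowest terms is 3/2, and its numerator is 3

3


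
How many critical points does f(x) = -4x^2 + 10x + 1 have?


Find where f'(x) = 0:
f'(x) = -8x + 10
Set f'(x) = 0:
-8x + 10 = 0
x = -10 / (-8) = 5/4
This is a linear equation in x, so there is exactly one solution.
Number of critical points: 1

1


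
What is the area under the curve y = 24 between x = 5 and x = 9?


The area under a constant function y = 24 is a rectangle.
Width = 9 - 5 = 4
Height = 24
Area = width * height
= 4 * 24
= 96

96


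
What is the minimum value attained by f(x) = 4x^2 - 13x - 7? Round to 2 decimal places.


For a quadratic f(x) = ax^2 + bx + c with a > 0, the minimum is at the vertex.
Vertex x-coordinate: x = -b/(2a)
x = -(-13) / (2 * 4)
x = 13/8
Substitute back to find the minimum value:
f(13/8) = 4 * (13/8)^2 - 13 * (13/8) - 7
= 169/16 - 169/8 - 7
= -281/16 ≈ -17.56

-17.56


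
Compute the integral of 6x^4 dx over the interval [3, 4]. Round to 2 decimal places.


Find the antiderivative of 6x^4:
F(x) = 6/5 * x^5
Apply the Fundamental Theorem of Calculus:
F(4) - F(3)
= 6/5 * 4^5 - 6/5 * 3^5
= 6/5 * (1024 - 243)
= 6/5 * 781
= 4686/5 = 937.20

937.20


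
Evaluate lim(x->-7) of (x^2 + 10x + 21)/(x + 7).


Direct substitution gives 0/0, so we factor the numerator.
Factor: (x^2 + 10x + 21) = (x + 7)(x + 3)
Cancel the common factor (x + 7):
(x^2 + 10x + 21)/(x + 7) = (x + 3)
Now substitute x = -7:
= (-7) - (-3) = -4

-4


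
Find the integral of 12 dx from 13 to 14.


The integral of a constant k over [a, b] equals k * (b - a).
integral from 13 to 14 of 12 dx
= 12 * (14 - 13)
= 12 * 1
= 12

12


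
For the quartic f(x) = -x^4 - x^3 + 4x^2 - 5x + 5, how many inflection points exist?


Inflection points occur where f''(x) = 0 and concavity changes.
f(x) = -x^4 - x^3 + 4x^2 - 5x + 5
f'(x) = -4x^3 - 3x^2 + 8x - 5
f''(x) = -12x^2 - 6x + 8
This is a quadratic in x. Use the discriminant to count real roots.
Discriminant = (-6)^2 - 4 * (-12) * 8
= 36 - (-384)
= 420
Since discriminant > 0, f''(x) = 0 has 2 distinct real solutions.
A quadratic with two distinct real roots changes sign at each root, so concavity changes at both.
Number of inflection points: 2

2


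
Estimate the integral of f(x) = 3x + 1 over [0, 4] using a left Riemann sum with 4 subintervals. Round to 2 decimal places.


Left Riemann sum uses left endpoints of each subinterval.
Interval: [0, 4], n = 4
dx = (4 - 0) / 4 = 1
Left endpoints: [0, 1, 2, 3]
f values: [1, 4, 7, 10]
Sum = dx * (sum of f values)
= 1 * 22
= 22 = 22.00

22.00


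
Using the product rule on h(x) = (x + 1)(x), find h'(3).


Let u(x) = x + 1 and v(x) = x
u'(x) = 1
v'(x) = 1
Product rule: h'(x) = u'(x)*v(x) + u(x)*v'(x)
= 1 * (x) + (x + 1) * 1
At x = 3:
u(3) = 1 * 3 + 1 = 4
v(3) = 1 * 3 + 0 = 3
h'(3) = 1 * 3 + 4 * 1
= 3 + 4
= 7

7


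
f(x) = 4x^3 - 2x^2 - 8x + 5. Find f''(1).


First derivative:
f'(x) = 12x^2 - 4x - 8
Second derivative:
f''(x) = 24x - 4
Substitute x = 1:
f''(1) = 24 * 1 - 4
= 24 - 4
= 20

20


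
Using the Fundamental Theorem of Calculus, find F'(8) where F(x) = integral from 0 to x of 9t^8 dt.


By the Fundamental Theorem of Calculus (Part 1):
If F(x) = integral from 0 to x of f(t) dt, then F'(x) = f(x)
Here f(t) = 9t^8
So F'(x) = 9x^8
Evaluate at x = 8:
F'(8) = 9 * 8^8
= 9 * 16777216
= 150994944

150994944


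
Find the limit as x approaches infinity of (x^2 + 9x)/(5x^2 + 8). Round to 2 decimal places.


For limits at infinity with equal-degree polynomials,
we compare leading coefficients.
Numerator leading term: x^2
Denominator leading term: 5x^2
Divide both by x^2:
lim = (1 + 9/x) / (5 + 8/x^2)
As x -> infinity, the 1/x and 1/x^2 terms vanish:
= 1/5 = 0.20

0.20


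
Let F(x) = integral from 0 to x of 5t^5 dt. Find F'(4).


By the Fundamental Theorem of Calculus (Part 1):
If F(x) = integral from 0 to x of f(t) dt, then F'(x) = f(x)
Here f(t) = 5t^5
So F'(x) = 5x^5
Evaluate at x = 4:
F'(4) = 5 * 4^5
= 5 * 1024
= 5120

5120


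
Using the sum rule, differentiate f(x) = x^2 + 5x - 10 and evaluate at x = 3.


Differentiate term by term using power and sum rules:
f(x) = x^2 + 5x - 10
f'(x) = 2x + 5
Substitute x = 3:
f'(3) = 2 * 3 + 5
= 6 + 5
= 11

11


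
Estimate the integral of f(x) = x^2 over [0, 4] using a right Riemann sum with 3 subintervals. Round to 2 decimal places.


Right Riemann sum uses right endpoints of each subinterval.
Interval: [0, 4], n = 3
dx = (4 - 0) / 3 = 4/3
Right endpoints: [4/3, 8/3, 4]
f values: [16/9, 64/9, 16]
Sum = dx * (sum of f values)
= 4/3 * 224/9
= 896/27 ≈ 33.19

33.19


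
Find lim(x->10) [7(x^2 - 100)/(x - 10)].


Direct substitution gives 0/0, so we factor the numerator.
Factor: 7(x^2 - 100) = 7 * (x - 10)(x + 10)
Cancel the common factor (x - 10):
7(x^2 - 100)/(x - 10) = 7 * (x + 10)
Now substitute x = 10:
= 7 * (10 + 10) = 140

140


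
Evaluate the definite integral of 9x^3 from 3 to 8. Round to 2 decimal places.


Find the antiderivative of 9x^3:
F(x) = 9/4 * x^4
Apply the Fundamental Theorem of Calculus:
F(8) - F(3)
= 9/4 * 8^4 - 9/4 * 3^4
= 9/4 * (4096 - 81)
= 9/4 * 4015
= 36135/4 = 9033.75

9033.75


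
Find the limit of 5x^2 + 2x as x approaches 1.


Since polynomials are continuous, we use direct substitution.
lim(x->1) of 5x^2 + 2x
= 5 * 1^2 + 2 * 1 + 0
= 5 + 2 + 0
= 7

7


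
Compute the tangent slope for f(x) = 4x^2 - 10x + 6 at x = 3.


The slope of the tangent line equals f'(x) at the point.
f(x) = 4x^2 - 10x + 6
f'(x) = 8x - 10
At x = 3:
f'(3) = 8 * 3 - 10
= 24 - 10
= 14

14


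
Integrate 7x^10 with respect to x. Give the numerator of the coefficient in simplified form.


Apply the power rule for integration:
integral of ax^n dx = a/(n+1) * x^(n+1) + C
integral of 7x^10 dx
= 7/11 * x^11 + C
The coefficient in lowest terms is 7/11, and its numerator is 7

7


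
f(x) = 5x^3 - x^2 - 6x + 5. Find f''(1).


First derivative:
f'(x) = 15x^2 - 2x - 6
Second derivative:
f''(x) = 30x - 2
Substitute x = 1:
f''(1) = 30 * 1 - 2
= 30 - 2
= 28

28


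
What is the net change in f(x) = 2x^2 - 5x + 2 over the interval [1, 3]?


Net change = f(b) - f(a)
f(x) = 2x^2 - 5x + 2
Compute f(3):
f(3) = 2 * 3^2 - 5 * 3 + 2
= 18 - 15 + 2
= 5
Compute f(1):
f(1) = 2 * 1^2 - 5 * 1 + 2
= 2 - 5 + 2
= -1
Net change = 5 - (-1) = 6

6


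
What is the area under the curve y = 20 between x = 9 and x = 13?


The area under a constant function y = 20 is a rectangle.
Width = 13 - 9 = 4
Height = 20
Area = width * height
= 4 * 20
= 80

80


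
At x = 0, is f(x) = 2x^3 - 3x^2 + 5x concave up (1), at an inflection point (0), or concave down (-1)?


Concavity is determined by the sign of f''(x).
f(x) = 2x^3 - 3x^2 + 5x
f'(x) = 6x^2 - 6x + 5
f''(x) = 12x - 6
f''(0) = 12 * 0 - 6
= 0 - 6
= -6
Since f''(0) < 0, the function is concave down (-1)

-1


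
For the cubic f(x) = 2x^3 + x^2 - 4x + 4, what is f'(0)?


Differentiate f(x) = 2x^3 + x^2 - 4x + 4 term by term:
f'(x) = 6x^2 + 2x - 4
Substitute x = 0:
f'(0) = 6 * 0^2 + 2 * 0 - 4
= 0 + 0 - 4
= -4

-4


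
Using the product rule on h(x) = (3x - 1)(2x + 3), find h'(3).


Let u(x) = 3x - 1 and v(x) = 2x + 3
u'(x) = 3
v'(x) = 2
Product rule: h'(x) = u'(x)*v(x) + u(x)*v'(x)
= 3 * (2x + 3) + (3x - 1) * 2
At x = 3:
u(3) = 3 * 3 - 1 = 8
v(3) = 2 * 3 + 3 = 9
h'(3) = 3 * 9 + 8 * 2
= 27 + 16
= 43

43


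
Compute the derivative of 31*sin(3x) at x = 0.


Apply the chain rule to differentiate 31*sin(3x):
d/dx [31*sin(3x)]
= 31 * cos(3x) * d/dx(3x)
= 31 * 3 * cos(3x)
= 93 * cos(3x)
Evaluate at x = 0:
= 93 * cos(0)
= 93 * 1
= 93

93


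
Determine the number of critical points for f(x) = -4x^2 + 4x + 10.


Find where f'(x) = 0:
f'(x) = -8x + 4
Set f'(x) = 0:
-8x + 4 = 0
x = -4 / (-8) = 1/2
This is a linear equation in x, so there is exactly one solution.
Number of critical points: 1

1


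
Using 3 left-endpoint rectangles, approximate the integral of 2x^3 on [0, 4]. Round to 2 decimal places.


Left Riemann sum uses left endpoints of each subinterval.
Interval: [0, 4], n = 3
dx = (4 - 0) / 3 = 4/3
Left endpoints: [0, 4/3, 8/3]
f values: [0, 128/27, 1024/27]
Sum = dx * (sum of f values)
= 4/3 * 128/3
= 512/9 ≈ 56.89

56.89


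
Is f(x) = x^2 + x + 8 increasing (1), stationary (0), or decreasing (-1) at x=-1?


Compute f'(x) to determine behavior:
f'(x) = 2x + 1
f'(-1) = 2 * (-1) + 1
= -2 + 1
= -1
Since f'(-1) < 0, the function is decreasing (-1)

-1


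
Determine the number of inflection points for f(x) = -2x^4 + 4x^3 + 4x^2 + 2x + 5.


Inflection points occur where f''(x) = 0 and concavity changes.
f(x) = -2x^4 + 4x^3 + 4x^2 + 2x + 5
f'(x) = -8x^3 + 12x^2 + 8x + 2
f''(x) = -24x^2 + 24x + 8
This is a quadratic in x. Use the discriminant to count real roots.
Discriminant = (24)^2 - 4 * (-24) * 8
= 576 - (-768)
= 1344
Since discriminant > 0, f''(x) = 0 has 2 distinct real solutions.
A quadratic with two distinct real roots changes sign at each root, so concavity changes at both.
Number of inflection points: 2

2


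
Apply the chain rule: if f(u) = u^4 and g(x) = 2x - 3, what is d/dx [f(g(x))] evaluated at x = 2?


Using the chain rule: (f(g(x)))' = f'(g(x)) * g'(x)
First, find g(2):
g(2) = 2 * 2 - 3 = 1
Next, f'(u) = 4u^3
And g'(x) = 2
So f'(g(2)) * g'(2)
= 4 * 1^3 * 2
= 4 * 1 * 2
= 8

8


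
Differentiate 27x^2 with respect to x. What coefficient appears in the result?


We apply the power rule: d/dx [ax^n] = a*n * x^(n-1)
d/dx [27x^2]
= 27 * 2 * x^(2-1)
= 54x
The coefficient is 54

54


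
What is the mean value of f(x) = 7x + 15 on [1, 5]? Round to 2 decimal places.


Average value = 1/(b-a) * integral from a to b of f(x) dx
First compute the integral of 7x + 15:
F(x) = (7/2)x^2 + 15x
F(5) = 7/2 * 25 + 15 * 5 = 325/2
F(1) = 7/2 * 1 + 15 * 1 = 37/2
Integral = 325/2 - 37/2 = 144
Average = 144 / (5 - 1) = 144 / 4
= 36 = 36.00

36.00


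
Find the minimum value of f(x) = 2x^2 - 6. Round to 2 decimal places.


For a quadratic f(x) = ax^2 + bx + c with a > 0, the minimum is at the vertex.
Vertex x-coordinate: x = -b/(2a)
x = -(0) / (2 * 2)
x = 0/4 = 0
Substitute back to find the minimum value:
f(0) = 2 * 0^2 + 0 * 0 - 6
= 0 + 0 - 6
= -6 = -6.00

-6.00


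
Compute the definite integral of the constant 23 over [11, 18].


The integral of a constant k over [a, b] equals k * (b - a).
integral from 11 to 18 of 23 dx
= 23 * (18 - 11)
= 23 * 7
= 161

161


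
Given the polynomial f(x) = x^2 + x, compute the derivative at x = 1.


Differentiate term by term using power and sum rules:
f(x) = x^2 + x
f'(x) = 2x + 1
Substitute x = 1:
f'(1) = 2 * 1 + 1
= 2 + 1
= 3

3


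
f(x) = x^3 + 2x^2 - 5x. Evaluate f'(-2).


Differentiate f(x) = x^3 + 2x^2 - 5x term by term:
f'(x) = 3x^2 + 4x - 5
Substitute x = -2:
f'(-2) = 3 * (-2)^2 + 4 * (-2) - 5
= 12 - 8 - 5
= -1

-1


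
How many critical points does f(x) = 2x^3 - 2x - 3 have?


Find where f'(x) = 0:
f(x) = 2x^3 - 2x - 3
f'(x) = 6x^2 - 2
This is a quadratic in x. Use the discriminant to count real roots.
Discriminant = (0)^2 - 4 * 6 * (-2)
= 0 - (-48)
= 48
Since discriminant > 0, f'(x) = 0 has 2 real solutions.
Number of critical points: 2

2


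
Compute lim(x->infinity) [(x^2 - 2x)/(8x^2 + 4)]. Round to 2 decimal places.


For limits at infinity with equal-degree polynomials,
we compare leading coefficients.
Numerator leading term: x^2
Denominator leading term: 8x^2
Divide both by x^2:
lim = (1 - 2/x) / (8 + 4/x^2)
As x -> infinity, the 1/x and 1/x^2 terms vanish:
= 1/8 ≈ 0.13

0.13


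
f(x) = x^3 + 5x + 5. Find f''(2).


First derivative:
f'(x) = 3x^2 + 5
Second derivative:
f''(x) = 6x
Substitute x = 2:
f''(2) = 6 * 2 + 0
= 12 + 0
= 12

12


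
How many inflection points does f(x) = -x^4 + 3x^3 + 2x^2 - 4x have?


Inflection points occur where f''(x) = 0 and concavity changes.
f(x) = -x^4 + 3x^3 + 2x^2 - 4x
f'(x) = -4x^3 + 9x^2 + 4x - 4
f''(x) = -12x^2 + 18x + 4
This is a quadratic in x. Use the discriminant to count real roots.
Discriminant = (18)^2 - 4 * (-12) * 4
= 324 - (-192)
= 516
Since discriminant > 0, f''(x) = 0 has 2 distinct real solutions.
A quadratic with two distinct real roots changes sign at each root, so concavity changes at both.
Number of inflection points: 2

2


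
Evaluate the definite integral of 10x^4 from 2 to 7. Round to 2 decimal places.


Find the antiderivative of 10x^4:
F(x) = 10/5 * x^5
Apply the Fundamental Theorem of Calculus:
F(7) - F(2)
= 10/5 * 7^5 - 10/5 * 2^5
= 10/5 * (16807 - 32)
= 10/5 * 16775
= 33550 = 33550.00

33550.00


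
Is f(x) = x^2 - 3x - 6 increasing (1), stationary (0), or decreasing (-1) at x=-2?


Compute f'(x) to determine behavior:
f'(x) = 2x - 3
f'(-2) = 2 * (-2) - 3
= -4 - 3
= -7
Since f'(-2) < 0, the function is decreasing (-1)

-1


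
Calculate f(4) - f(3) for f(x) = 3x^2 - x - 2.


Net change = f(b) - f(a)
f(x) = 3x^2 - x - 2
Compute f(4):
f(4) = 3 * 4^2 - 1 * 4 - 2
= 48 - 4 - 2
= 42
Compute f(3):
f(3) = 3 * 3^2 - 1 * 3 - 2
= 27 - 3 - 2
= 22
Net change = 42 - 22 = 20

20


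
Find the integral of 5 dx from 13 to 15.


The integral of a constant k over [a, b] equals k * (b - a).
integral from 13 to 15 of 5 dx
= 5 * (15 - 13)
= 5 * 2
= 10

10


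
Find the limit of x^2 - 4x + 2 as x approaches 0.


Since polynomials are continuous, we use direct substitution.
lim(x->0) of x^2 - 4x + 2
= 1 * 0^2 - 4 * 0 + 2
= 0 + 0 + 2
= 2

2


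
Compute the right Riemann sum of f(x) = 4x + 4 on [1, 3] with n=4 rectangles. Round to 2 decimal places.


Right Riemann sum uses right endpoints of each subinterval.
Interval: [1, 3], n = 4
dx = (3 - 1) / 4 = 1/2
Right endpoints: [3/2, 2, 5/2, 3]
f values: [10, 12, 14, 16]
Sum = dx * (sum of f values)
= 1/2 * 52
= 26 = 26.00

26.00


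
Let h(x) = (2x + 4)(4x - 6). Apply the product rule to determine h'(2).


Let u(x) = 2x + 4 and v(x) = 4x - 6
u'(x) = 2
v'(x) = 4
Product rule: h'(x) = u'(x)*v(x) + u(x)*v'(x)
= 2 * (4x - 6) + (2x + 4) * 4
At x = 2:
u(2) = 2 * 2 + 4 = 8
v(2) = 4 * 2 - 6 = 2
h'(2) = 2 * 2 + 8 * 4
= 4 + 32
= 36

36


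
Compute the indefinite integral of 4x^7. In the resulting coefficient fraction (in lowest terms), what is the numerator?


Apply the power rule for integration:
integral of ax^n dx = a/(n+1) * x^(n+1) + C
integral of 4x^7 dx
= 4/8 * x^8 + C
= 1/2 * x^8 + C
The coefficient in lowest terms is 1/2, and its numerator is 1

1


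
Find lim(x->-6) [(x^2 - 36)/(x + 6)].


Direct substitution gives 0/0, so we factor the numerator.
Factor: (x^2 - 36) = (x + 6)(x - 6)
Cancel the common factor (x + 6):
(x^2 - 36)/(x + 6) = (x - 6)
Now substitute x = -6:
= (-6) - (6) = -12

-12


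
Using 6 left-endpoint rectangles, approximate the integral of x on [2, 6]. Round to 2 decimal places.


Left Riemann sum uses left endpoints of each subinterval.
Interval: [2, 6], n = 6
dx = (6 - 2) / 6 = 2/3
Left endpoints: [2, 8/3, 10/3, 4, 14/3, 16/3]
f values: [2, 8/3, 10/3, 4, 14/3, 16/3]
Sum = dx * (sum of f values)
= 2/3 * 22
= 44/3 ≈ 14.67

14.67


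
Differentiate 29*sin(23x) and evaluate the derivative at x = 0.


Apply the chain rule to differentiate 29*sin(23x):
d/dx [29*sin(23x)]
= 29 * cos(23x) * d/dx(23x)
= 29 * 23 * cos(23x)
= 667 * cos(23x)
Evaluate at x = 0:
= 667 * cos(0)
= 667 * 1
= 667

667


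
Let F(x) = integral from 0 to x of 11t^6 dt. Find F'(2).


By the Fundamental Theorem of Calculus (Part 1):
If F(x) = integral from 0 to x of f(t) dt, then F'(x) = f(x)
Here f(t) = 11t^6
So F'(x) = 11x^6
Evaluate at x = 2:
F'(2) = 11 * 2^6
= 11 * 64
= 704

704


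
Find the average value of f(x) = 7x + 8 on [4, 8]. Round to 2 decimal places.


Average value = 1/(b-a) * integral from a to b of f(x) dx
First compute the integral of 7x + 8:
F(x) = (7/2)x^2 + 8x
F(8) = 7/2 * 64 + 8 * 8 = 288
F(4) = 7/2 * 16 + 8 * 4 = 88
Integral = 288 - 88 = 200
Average = 200 / (8 - 4) = 200 / 4
= 50 = 50.00

50.00


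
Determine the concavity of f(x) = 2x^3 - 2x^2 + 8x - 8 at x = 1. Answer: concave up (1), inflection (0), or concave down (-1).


Concavity is determined by the sign of f''(x).
f(x) = 2x^3 - 2x^2 + 8x - 8
f'(x) = 6x^2 - 4x + 8
f''(x) = 12x - 4
f''(1) = 12 * 1 - 4
= 12 - 4
= 8
Since f''(1) > 0, the function is concave up (1)

1


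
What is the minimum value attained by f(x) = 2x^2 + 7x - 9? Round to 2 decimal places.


For a quadratic f(x) = ax^2 + bx + c with a > 0, the minimum is at the vertex.
Vertex x-coordinate: x = -b/(2a)
x = -(7) / (2 * 2)
x = -7/4
Substitute back to find the minimum value:
f(-7/4) = 2 * (-7/4)^2 + 7 * (-7/4) - 9
= 49/8 - 49/4 - 9
= -121/8 ≈ -15.13

-15.13


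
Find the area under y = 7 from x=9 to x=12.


The area under a constant function y = 7 is a rectangle.
Width = 12 - 9 = 3
Height = 7
Area = width * height
= 3 * 7
= 21

21


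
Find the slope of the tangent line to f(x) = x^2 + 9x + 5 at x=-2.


The slope of the tangent line equals f'(x) at the point.
f(x) = x^2 + 9x + 5
f'(x) = 2x + 9
At x = -2:
f'(-2) = 2 * (-2) + 9
= -4 + 9
= 5

5


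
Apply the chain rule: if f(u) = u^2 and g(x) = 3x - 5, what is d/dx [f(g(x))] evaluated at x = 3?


Using the chain rule: (f(g(x)))' = f'(g(x)) * g'(x)
First, find g(3):
g(3) = 3 * 3 - 5 = 4
Next, f'(u) = 2u
And g'(x) = 3
So f'(g(3)) * g'(3)
= 2 * 4 * 3
= 24

24


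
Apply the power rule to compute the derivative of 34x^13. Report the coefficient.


We apply the power rule: d/dx [ax^n] = a*n * x^(n-1)
d/dx [34x^13]
= 34 * 13 * x^(13-1)
= 442x^12
The coefficient is 442

442


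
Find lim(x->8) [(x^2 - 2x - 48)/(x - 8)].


Direct substitution gives 0/0, so we factor the numerator.
Factor: (x^2 - 2x - 48) = (x - 8)(x + 6)
Cancel the common factor (x - 8):
(x^2 - 2x - 48)/(x - 8) = (x + 6)
Now substitute x = 8:
= (8) - (-6) = 14

14


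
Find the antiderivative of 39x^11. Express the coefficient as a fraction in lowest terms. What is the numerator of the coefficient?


Apply the power rule for integration:
integral of ax^n dx = a/(n+1) * x^(n+1) + C
integral of 39x^11 dx
= 39/12 * x^12 + C
= 13/4 * x^12 + C
The coefficient in lowest terms is 13/4, and its numerator is 13

13


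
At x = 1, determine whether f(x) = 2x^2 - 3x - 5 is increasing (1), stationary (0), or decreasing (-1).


Compute f'(x) to determine behavior:
f'(x) = 4x - 3
f'(1) = 4 * 1 - 3
= 4 - 3
= 1
Since f'(1) > 0, the function is increasing (1)

1


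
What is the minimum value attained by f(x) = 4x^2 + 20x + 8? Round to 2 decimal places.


For a quadratic f(x) = ax^2 + bx + c with a > 0, the minimum is at the vertex.
Vertex x-coordinate: x = -b/(2a)
x = -(20) / (2 * 4)
x = -20/8 = -5/2
Substitute back to find the minimum value:
f(-5/2) = 4 * (-5/2)^2 + 20 * (-5/2) + 8
= 25 - 50 + 8
= -17 = -17.00

-17.00


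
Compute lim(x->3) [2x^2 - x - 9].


Since polynomials are continuous, we use direct substitution.
lim(x->3) of 2x^2 - x - 9
= 2 * 3^2 - 1 * 3 - 9
= 18 - 3 - 9
= 6

6


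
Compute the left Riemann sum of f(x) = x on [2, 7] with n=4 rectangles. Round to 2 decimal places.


Left Riemann sum uses left endpoints of each subinterval.
Interval: [2, 7], n = 4
dx = (7 - 2) / 4 = 5/4
Left endpoints: [2, 13/4, 9/2, 23/4]
f values: [2, 13/4, 9/2, 23/4]
Sum = dx * (sum of f values)
= 5/4 * 31/2
= 155/8 ≈ 19.38

19.38


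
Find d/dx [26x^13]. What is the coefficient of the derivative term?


We apply the power rule: d/dx [ax^n] = a*n * x^(n-1)
d/dx [26x^13]
= 26 * 13 * x^(13-1)
= 338x^12
The coefficient is 338

338
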